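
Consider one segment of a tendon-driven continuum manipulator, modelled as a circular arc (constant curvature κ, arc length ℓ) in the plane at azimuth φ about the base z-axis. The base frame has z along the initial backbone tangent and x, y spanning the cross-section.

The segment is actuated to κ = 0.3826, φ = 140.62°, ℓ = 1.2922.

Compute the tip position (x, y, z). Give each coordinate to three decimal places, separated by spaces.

-0.242 0.199 1.240

θ = κ·ℓ = 0.3826 × 1.2922 = 0.49440 rad
ρ = (1 − cos θ)/κ = (1 − 0.88026)/0.3826 = 0.31298
z = sin θ / κ = 0.47450/0.3826 = 1.24020
x = ρ cos φ = 0.31298 × cos(140.62°) = -0.24192
y = ρ sin φ = 0.31298 × sin(140.62°) = 0.19857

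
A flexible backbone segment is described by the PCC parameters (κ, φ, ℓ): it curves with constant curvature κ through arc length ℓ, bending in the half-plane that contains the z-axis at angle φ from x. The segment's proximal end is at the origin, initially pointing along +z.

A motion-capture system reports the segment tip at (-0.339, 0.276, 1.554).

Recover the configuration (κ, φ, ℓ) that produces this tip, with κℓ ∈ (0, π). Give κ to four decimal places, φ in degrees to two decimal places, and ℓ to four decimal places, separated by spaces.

0.3355 140.85 1.6347

ρ = √(x²+y²) = √(-0.339² + 0.276²) = 0.43715
φ = atan2(y, x) mod 360° = atan2(0.276, -0.339) = 140.8489°
|p|² = ρ² + z² = 0.43715² + 1.554² = 2.60601
κ = 2ρ / |p|² = 2×0.43715 / 2.60601 = 0.33549
θ = 2·atan2(ρ, z) = 2·atan2(0.43715, 1.554) = 0.54843 rad
ℓ = θ/κ = 0.54843/0.33549 = 1.63473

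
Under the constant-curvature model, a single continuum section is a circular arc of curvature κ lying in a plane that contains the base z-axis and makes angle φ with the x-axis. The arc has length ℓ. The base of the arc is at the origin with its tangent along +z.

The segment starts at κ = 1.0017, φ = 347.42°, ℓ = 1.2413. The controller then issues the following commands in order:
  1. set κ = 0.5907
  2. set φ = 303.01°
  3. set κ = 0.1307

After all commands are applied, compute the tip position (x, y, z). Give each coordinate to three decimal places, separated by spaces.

initial: κ=1.0017, φ=347.42°, ℓ=1.2413
cmd 1: set κ=0.5907 → (κ,φ,ℓ)=(0.5907,347.42°,1.2413) → tip=(0.4246,-0.0948,1.1330)
cmd 2: set φ=303.01° → (κ,φ,ℓ)=(0.5907,303.01°,1.2413) → tip=(0.2370,-0.3648,1.1330)
cmd 3: set κ=0.1307 → (κ,φ,ℓ)=(0.1307,303.01°,1.2413) → tip=(0.0547,-0.0843,1.2359)

0.055 -0.084 1.236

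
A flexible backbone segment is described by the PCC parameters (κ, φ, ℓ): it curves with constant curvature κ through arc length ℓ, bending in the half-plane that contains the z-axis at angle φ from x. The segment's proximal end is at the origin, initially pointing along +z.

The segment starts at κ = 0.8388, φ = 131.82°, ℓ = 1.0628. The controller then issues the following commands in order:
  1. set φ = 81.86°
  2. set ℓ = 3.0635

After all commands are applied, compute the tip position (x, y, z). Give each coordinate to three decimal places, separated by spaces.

initial: κ=0.8388, φ=131.82°, ℓ=1.0628
cmd 1: set φ=81.86° → (κ,φ,ℓ)=(0.8388,81.86°,1.0628) → tip=(0.0628,0.4387,0.9275)
cmd 2: set ℓ=3.0635 → (κ,φ,ℓ)=(0.8388,81.86°,3.0635) → tip=(0.3107,2.1725,0.6453)

0.311 2.173 0.645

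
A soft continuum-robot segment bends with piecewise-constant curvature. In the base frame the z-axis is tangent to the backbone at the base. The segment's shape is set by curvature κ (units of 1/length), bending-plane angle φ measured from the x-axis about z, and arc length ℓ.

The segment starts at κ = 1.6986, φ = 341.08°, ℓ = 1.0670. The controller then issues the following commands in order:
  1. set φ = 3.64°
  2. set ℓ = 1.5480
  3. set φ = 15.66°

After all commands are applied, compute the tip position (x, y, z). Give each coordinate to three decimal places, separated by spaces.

1.061 0.297 0.289

initial: κ=1.6986, φ=341.08°, ℓ=1.0670
cmd 1: set φ=3.64° → (κ,φ,ℓ)=(1.6986,3.64°,1.0670) → tip=(0.7281,0.0463,0.5716)
cmd 2: set ℓ=1.5480 → (κ,φ,ℓ)=(1.6986,3.64°,1.5480) → tip=(1.0997,0.0700,0.2885)
cmd 3: set φ=15.66° → (κ,φ,ℓ)=(1.6986,15.66°,1.5480) → tip=(1.0610,0.2974,0.2885)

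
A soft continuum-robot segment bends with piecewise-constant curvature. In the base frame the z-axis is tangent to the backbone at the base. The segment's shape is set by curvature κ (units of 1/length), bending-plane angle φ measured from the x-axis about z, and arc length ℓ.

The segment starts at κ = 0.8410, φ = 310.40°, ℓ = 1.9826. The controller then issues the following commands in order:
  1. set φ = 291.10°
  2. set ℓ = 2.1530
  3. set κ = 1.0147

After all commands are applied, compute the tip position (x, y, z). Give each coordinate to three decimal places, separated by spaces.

initial: κ=0.8410, φ=310.40°, ℓ=1.9826
cmd 1: set φ=291.10° → (κ,φ,ℓ)=(0.8410,291.10°,1.9826) → tip=(0.4693,-1.2163,1.1835)
cmd 2: set ℓ=2.1530 → (κ,φ,ℓ)=(0.8410,291.10°,2.1530) → tip=(0.5298,-1.3729,1.1550)
cmd 3: set κ=1.0147 → (κ,φ,ℓ)=(1.0147,291.10°,2.1530) → tip=(0.5591,-1.4491,0.8056)

0.559 -1.449 0.806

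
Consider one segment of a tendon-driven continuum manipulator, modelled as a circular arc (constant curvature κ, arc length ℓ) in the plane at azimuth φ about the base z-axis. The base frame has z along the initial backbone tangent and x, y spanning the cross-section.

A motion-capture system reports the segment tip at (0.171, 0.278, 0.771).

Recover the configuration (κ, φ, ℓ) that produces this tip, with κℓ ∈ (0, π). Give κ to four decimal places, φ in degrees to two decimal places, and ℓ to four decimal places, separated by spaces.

ρ = √(x²+y²) = √(0.171² + 0.278²) = 0.32638
φ = atan2(y, x) mod 360° = atan2(0.278, 0.171) = 58.4040°
|p|² = ρ² + z² = 0.32638² + 0.771² = 0.70097
κ = 2ρ / |p|² = 2×0.32638 / 0.70097 = 0.93123
θ = 2·atan2(ρ, z) = 2·atan2(0.32638, 0.771) = 0.80090 rad
ℓ = θ/κ = 0.80090/0.93123 = 0.86004

0.9312 58.40 0.8600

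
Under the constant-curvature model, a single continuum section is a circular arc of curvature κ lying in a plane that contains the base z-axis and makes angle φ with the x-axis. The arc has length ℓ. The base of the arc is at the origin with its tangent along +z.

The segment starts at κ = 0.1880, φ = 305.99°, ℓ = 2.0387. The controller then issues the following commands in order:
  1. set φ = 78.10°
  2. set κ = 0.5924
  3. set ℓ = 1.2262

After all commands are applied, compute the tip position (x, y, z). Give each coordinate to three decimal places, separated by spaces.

initial: κ=0.1880, φ=305.99°, ℓ=2.0387
cmd 1: set φ=78.10° → (κ,φ,ℓ)=(0.1880,78.10°,2.0387) → tip=(0.0796,0.3776,1.9892)
cmd 2: set κ=0.5924 → (κ,φ,ℓ)=(0.5924,78.10°,2.0387) → tip=(0.2245,1.0652,1.5780)
cmd 3: set ℓ=1.2262 → (κ,φ,ℓ)=(0.5924,78.10°,1.2262) → tip=(0.0879,0.4170,1.1212)

0.088 0.417 1.121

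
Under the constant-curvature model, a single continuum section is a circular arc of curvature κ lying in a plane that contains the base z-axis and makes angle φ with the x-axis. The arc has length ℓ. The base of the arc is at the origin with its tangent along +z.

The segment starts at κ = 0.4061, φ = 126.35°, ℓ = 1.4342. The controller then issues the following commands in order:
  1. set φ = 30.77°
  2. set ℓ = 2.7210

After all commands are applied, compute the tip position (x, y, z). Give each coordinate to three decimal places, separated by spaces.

initial: κ=0.4061, φ=126.35°, ℓ=1.4342
cmd 1: set φ=30.77° → (κ,φ,ℓ)=(0.4061,30.77°,1.4342) → tip=(0.3488,0.2077,1.3545)
cmd 2: set ℓ=2.7210 → (κ,φ,ℓ)=(0.4061,30.77°,2.7210) → tip=(1.1655,0.6940,2.2001)

1.166 0.694 2.200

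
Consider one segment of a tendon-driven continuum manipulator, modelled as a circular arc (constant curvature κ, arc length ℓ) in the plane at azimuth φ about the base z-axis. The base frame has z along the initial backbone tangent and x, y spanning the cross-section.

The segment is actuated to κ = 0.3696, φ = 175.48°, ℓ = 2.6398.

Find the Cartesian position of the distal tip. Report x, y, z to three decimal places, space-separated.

θ = κ·ℓ = 0.3696 × 2.6398 = 0.97567 rad
ρ = (1 − cos θ)/κ = (1 − 0.56061)/0.3696 = 1.18882
z = sin θ / κ = 0.82808/0.3696 = 2.24047
x = ρ cos φ = 1.18882 × cos(175.48°) = -1.18512
y = ρ sin φ = 1.18882 × sin(175.48°) = 0.09369

-1.185 0.094 2.240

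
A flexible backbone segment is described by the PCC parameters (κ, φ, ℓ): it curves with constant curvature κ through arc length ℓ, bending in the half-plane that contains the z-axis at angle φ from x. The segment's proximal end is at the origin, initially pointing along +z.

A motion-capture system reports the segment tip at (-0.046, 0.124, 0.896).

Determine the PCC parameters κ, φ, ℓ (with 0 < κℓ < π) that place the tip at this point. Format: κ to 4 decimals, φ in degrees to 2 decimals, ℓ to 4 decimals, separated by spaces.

0.3225 110.35 0.9090

ρ = √(x²+y²) = √(-0.046² + 0.124²) = 0.13226
φ = atan2(y, x) mod 360° = atan2(0.124, -0.046) = 110.3532°
|p|² = ρ² + z² = 0.13226² + 0.896² = 0.82031
κ = 2ρ / |p|² = 2×0.13226 / 0.82031 = 0.32246
θ = 2·atan2(ρ, z) = 2·atan2(0.13226, 0.896) = 0.29310 rad
ℓ = θ/κ = 0.29310/0.32246 = 0.90896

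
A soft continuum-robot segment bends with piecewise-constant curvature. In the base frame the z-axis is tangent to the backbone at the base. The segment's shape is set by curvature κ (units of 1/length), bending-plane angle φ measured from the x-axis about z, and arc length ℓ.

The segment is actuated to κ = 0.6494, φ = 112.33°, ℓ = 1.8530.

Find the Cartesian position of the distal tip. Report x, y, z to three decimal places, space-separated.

-0.375 0.913 1.437

θ = κ·ℓ = 0.6494 × 1.8530 = 1.20334 rad
ρ = (1 − cos θ)/κ = (1 − 0.35924)/0.6494 = 0.98669
z = sin θ / κ = 0.93324/0.6494 = 1.43709
x = ρ cos φ = 0.98669 × cos(112.33°) = -0.37488
y = ρ sin φ = 0.98669 × sin(112.33°) = 0.91270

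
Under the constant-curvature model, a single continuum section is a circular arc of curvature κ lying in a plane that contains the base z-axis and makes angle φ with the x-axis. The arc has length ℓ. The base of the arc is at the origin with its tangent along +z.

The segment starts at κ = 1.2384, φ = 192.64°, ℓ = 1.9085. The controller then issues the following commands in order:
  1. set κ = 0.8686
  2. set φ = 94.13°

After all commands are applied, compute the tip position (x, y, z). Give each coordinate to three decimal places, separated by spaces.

initial: κ=1.2384, φ=192.64°, ℓ=1.9085
cmd 1: set κ=0.8686 → (κ,φ,ℓ)=(0.8686,192.64°,1.9085) → tip=(-1.2209,-0.2738,1.1469)
cmd 2: set φ=94.13° → (κ,φ,ℓ)=(0.8686,94.13°,1.9085) → tip=(-0.0901,1.2480,1.1469)

-0.090 1.248 1.147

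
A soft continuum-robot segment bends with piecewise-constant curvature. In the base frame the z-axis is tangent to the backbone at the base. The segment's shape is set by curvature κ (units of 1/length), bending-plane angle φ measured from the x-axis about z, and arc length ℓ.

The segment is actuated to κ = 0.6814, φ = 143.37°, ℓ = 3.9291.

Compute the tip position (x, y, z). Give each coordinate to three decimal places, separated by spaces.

θ = κ·ℓ = 0.6814 × 3.9291 = 2.67729 rad
ρ = (1 − cos θ)/κ = (1 − -0.89413)/0.6814 = 2.77977
z = sin θ / κ = 0.44780/0.6814 = 0.65718
x = ρ cos φ = 2.77977 × cos(143.37°) = -2.23078
y = ρ sin φ = 2.77977 × sin(143.37°) = 1.65853

-2.231 1.659 0.657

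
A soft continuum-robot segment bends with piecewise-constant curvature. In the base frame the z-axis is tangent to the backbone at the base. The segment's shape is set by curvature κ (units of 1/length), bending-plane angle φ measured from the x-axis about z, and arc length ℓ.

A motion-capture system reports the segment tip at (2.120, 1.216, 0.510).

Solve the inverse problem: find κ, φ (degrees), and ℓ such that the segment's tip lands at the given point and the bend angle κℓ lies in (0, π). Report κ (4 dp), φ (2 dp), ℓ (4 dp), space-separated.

ρ = √(x²+y²) = √(2.120² + 1.216²) = 2.44398
φ = atan2(y, x) mod 360° = atan2(1.216, 2.120) = 29.8379°
|p|² = ρ² + z² = 2.44398² + 0.510² = 6.23316
κ = 2ρ / |p|² = 2×2.44398 / 6.23316 = 0.78419
θ = 2·atan2(ρ, z) = 2·atan2(2.44398, 0.510) = 2.73015 rad
ℓ = θ/κ = 2.73015/0.78419 = 3.48149

0.7842 29.84 3.4815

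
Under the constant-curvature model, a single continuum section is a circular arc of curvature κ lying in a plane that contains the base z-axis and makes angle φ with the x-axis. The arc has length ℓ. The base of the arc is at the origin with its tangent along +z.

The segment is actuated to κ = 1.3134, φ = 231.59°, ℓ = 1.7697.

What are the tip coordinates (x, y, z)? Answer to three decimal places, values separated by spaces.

-0.797 -1.005 0.555

θ = κ·ℓ = 1.3134 × 1.7697 = 2.32432 rad
ρ = (1 − cos θ)/κ = (1 − -0.68422)/1.3134 = 1.28233
z = sin θ / κ = 0.72928/1.3134 = 0.55526
x = ρ cos φ = 1.28233 × cos(231.59°) = -0.79669
y = ρ sin φ = 1.28233 × sin(231.59°) = -1.00482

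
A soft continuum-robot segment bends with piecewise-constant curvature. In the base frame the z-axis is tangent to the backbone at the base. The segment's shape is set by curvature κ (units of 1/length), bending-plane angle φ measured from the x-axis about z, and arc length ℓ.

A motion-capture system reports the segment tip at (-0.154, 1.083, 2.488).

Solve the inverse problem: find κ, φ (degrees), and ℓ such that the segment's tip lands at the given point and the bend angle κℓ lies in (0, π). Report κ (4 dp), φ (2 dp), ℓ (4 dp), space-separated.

ρ = √(x²+y²) = √(-0.154² + 1.083²) = 1.09389
φ = atan2(y, x) mod 360° = atan2(1.083, -0.154) = 98.0931°
|p|² = ρ² + z² = 1.09389² + 2.488² = 7.38675
κ = 2ρ / |p|² = 2×1.09389 / 7.38675 = 0.29618
θ = 2·atan2(ρ, z) = 2·atan2(1.09389, 2.488) = 0.82846 rad
ℓ = θ/κ = 0.82846/0.29618 = 2.79717

0.2962 98.09 2.7972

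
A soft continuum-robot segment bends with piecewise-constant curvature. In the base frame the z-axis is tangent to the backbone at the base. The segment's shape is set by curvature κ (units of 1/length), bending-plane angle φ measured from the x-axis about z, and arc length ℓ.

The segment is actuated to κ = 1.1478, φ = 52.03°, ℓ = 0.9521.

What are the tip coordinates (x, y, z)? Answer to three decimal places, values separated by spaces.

θ = κ·ℓ = 1.1478 × 0.9521 = 1.09282 rad
ρ = (1 − cos θ)/κ = (1 − 0.45998)/1.1478 = 0.47048
z = sin θ / κ = 0.88793/1.1478 = 0.77359
x = ρ cos φ = 0.47048 × cos(52.03°) = 0.28946
y = ρ sin φ = 0.47048 × sin(52.03°) = 0.37090

0.289 0.371 0.774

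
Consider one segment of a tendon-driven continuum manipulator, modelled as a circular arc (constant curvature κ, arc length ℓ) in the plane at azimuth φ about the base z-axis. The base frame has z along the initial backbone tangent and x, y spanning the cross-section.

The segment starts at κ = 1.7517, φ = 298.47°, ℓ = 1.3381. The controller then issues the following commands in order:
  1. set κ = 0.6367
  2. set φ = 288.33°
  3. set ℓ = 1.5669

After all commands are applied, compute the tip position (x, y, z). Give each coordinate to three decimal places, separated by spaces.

0.226 -0.682 1.320

initial: κ=1.7517, φ=298.47°, ℓ=1.3381
cmd 1: set κ=0.6367 → (κ,φ,ℓ)=(0.6367,298.47°,1.3381) → tip=(0.2557,-0.4715,1.1820)
cmd 2: set φ=288.33° → (κ,φ,ℓ)=(0.6367,288.33°,1.3381) → tip=(0.1687,-0.5091,1.1820)
cmd 3: set ℓ=1.5669 → (κ,φ,ℓ)=(0.6367,288.33°,1.5669) → tip=(0.2261,-0.6824,1.3196)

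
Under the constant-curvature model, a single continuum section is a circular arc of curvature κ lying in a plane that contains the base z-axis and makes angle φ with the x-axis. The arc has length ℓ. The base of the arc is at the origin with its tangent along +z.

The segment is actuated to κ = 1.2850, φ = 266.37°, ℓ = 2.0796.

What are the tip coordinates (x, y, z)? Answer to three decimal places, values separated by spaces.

-0.093 -1.469 0.352

θ = κ·ℓ = 1.2850 × 2.0796 = 2.67229 rad
ρ = (1 − cos θ)/κ = (1 − -0.89188)/1.2850 = 1.47228
z = sin θ / κ = 0.45227/1.2850 = 0.35196
x = ρ cos φ = 1.47228 × cos(266.37°) = -0.09321
y = ρ sin φ = 1.47228 × sin(266.37°) = -1.46933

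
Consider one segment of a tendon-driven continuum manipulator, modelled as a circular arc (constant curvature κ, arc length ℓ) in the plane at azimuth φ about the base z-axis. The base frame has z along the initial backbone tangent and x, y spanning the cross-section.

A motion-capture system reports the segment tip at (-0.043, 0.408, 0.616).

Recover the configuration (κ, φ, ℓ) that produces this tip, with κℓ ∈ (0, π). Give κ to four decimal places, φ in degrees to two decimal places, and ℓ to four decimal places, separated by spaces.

1.4979 96.02 0.7845

ρ = √(x²+y²) = √(-0.043² + 0.408²) = 0.41026
φ = atan2(y, x) mod 360° = atan2(0.408, -0.043) = 96.0163°
|p|² = ρ² + z² = 0.41026² + 0.616² = 0.54777
κ = 2ρ / |p|² = 2×0.41026 / 0.54777 = 1.49793
θ = 2·atan2(ρ, z) = 2·atan2(0.41026, 0.616) = 1.17509 rad
ℓ = θ/κ = 1.17509/1.49793 = 0.78448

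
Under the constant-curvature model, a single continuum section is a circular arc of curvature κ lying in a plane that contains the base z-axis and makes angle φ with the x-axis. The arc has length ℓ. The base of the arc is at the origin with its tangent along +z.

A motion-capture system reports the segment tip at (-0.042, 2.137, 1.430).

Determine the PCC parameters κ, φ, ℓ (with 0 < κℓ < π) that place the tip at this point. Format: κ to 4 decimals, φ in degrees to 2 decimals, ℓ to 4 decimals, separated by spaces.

ρ = √(x²+y²) = √(-0.042² + 2.137²) = 2.13741
φ = atan2(y, x) mod 360° = atan2(2.137, -0.042) = 91.1259°
|p|² = ρ² + z² = 2.13741² + 1.430² = 6.61343
κ = 2ρ / |p|² = 2×2.13741 / 6.61343 = 0.64639
θ = 2·atan2(ρ, z) = 2·atan2(2.13741, 1.430) = 1.96231 rad
ℓ = θ/κ = 1.96231/0.64639 = 3.03583

0.6464 91.13 3.0358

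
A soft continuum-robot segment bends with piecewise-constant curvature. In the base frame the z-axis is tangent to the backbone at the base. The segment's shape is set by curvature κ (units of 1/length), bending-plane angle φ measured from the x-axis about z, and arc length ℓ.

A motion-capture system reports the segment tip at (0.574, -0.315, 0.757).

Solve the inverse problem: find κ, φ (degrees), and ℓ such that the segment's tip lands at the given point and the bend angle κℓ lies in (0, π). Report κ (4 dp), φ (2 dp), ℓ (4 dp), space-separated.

1.3072 331.24 1.0910

ρ = √(x²+y²) = √(0.574² + -0.315²) = 0.65475
φ = atan2(y, x) mod 360° = atan2(-0.315, 0.574) = 331.2429°
|p|² = ρ² + z² = 0.65475² + 0.757² = 1.00175
κ = 2ρ / |p|² = 2×0.65475 / 1.00175 = 1.30722
θ = 2·atan2(ρ, z) = 2·atan2(0.65475, 0.757) = 1.42620 rad
ℓ = θ/κ = 1.42620/1.30722 = 1.09102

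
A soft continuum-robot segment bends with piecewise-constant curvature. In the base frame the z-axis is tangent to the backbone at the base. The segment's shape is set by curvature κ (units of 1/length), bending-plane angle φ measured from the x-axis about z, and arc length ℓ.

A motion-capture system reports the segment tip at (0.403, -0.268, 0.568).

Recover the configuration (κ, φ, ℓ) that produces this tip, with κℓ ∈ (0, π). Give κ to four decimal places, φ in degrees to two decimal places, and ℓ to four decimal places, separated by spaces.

1.7382 326.38 0.8120

ρ = √(x²+y²) = √(0.403² + -0.268²) = 0.48398
φ = atan2(y, x) mod 360° = atan2(-0.268, 0.403) = 326.3756°
|p|² = ρ² + z² = 0.48398² + 0.568² = 0.55686
κ = 2ρ / |p|² = 2×0.48398 / 0.55686 = 1.73824
θ = 2·atan2(ρ, z) = 2·atan2(0.48398, 0.568) = 1.41139 rad
ℓ = θ/κ = 1.41139/1.73824 = 0.81196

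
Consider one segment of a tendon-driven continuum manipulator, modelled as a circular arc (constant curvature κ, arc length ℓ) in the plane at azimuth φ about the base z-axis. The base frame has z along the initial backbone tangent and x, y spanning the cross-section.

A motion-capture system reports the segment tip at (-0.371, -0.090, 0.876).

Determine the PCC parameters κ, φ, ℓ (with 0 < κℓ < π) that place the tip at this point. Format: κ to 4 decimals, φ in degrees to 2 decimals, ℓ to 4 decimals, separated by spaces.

0.8362 193.64 0.9830

ρ = √(x²+y²) = √(-0.371² + -0.090²) = 0.38176
φ = atan2(y, x) mod 360° = atan2(-0.090, -0.371) = 193.6358°
|p|² = ρ² + z² = 0.38176² + 0.876² = 0.91312
κ = 2ρ / |p|² = 2×0.38176 / 0.91312 = 0.83617
θ = 2·atan2(ρ, z) = 2·atan2(0.38176, 0.876) = 0.82196 rad
ℓ = θ/κ = 0.82196/0.83617 = 0.98301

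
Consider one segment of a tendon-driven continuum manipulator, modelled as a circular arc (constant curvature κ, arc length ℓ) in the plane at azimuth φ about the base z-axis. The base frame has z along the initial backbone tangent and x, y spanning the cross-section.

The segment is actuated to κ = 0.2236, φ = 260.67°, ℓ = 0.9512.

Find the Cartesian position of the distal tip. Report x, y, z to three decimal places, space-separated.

θ = κ·ℓ = 0.2236 × 0.9512 = 0.21269 rad
ρ = (1 − cos θ)/κ = (1 − 0.97747)/0.2236 = 0.10077
z = sin θ / κ = 0.21109/0.2236 = 0.94404
x = ρ cos φ = 0.10077 × cos(260.67°) = -0.01634
y = ρ sin φ = 0.10077 × sin(260.67°) = -0.09944

-0.016 -0.099 0.944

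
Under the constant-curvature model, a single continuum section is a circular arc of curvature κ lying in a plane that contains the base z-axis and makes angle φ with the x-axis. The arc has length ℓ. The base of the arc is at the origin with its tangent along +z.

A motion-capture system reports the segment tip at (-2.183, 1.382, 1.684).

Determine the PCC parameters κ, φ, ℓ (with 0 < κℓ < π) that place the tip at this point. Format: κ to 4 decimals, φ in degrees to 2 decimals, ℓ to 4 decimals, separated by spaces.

ρ = √(x²+y²) = √(-2.183² + 1.382²) = 2.58368
φ = atan2(y, x) mod 360° = atan2(1.382, -2.183) = 147.6632°
|p|² = ρ² + z² = 2.58368² + 1.684² = 9.51127
κ = 2ρ / |p|² = 2×2.58368 / 9.51127 = 0.54329
θ = 2·atan2(ρ, z) = 2·atan2(2.58368, 1.684) = 1.98634 rad
ℓ = θ/κ = 1.98634/0.54329 = 3.65614

0.5433 147.66 3.6561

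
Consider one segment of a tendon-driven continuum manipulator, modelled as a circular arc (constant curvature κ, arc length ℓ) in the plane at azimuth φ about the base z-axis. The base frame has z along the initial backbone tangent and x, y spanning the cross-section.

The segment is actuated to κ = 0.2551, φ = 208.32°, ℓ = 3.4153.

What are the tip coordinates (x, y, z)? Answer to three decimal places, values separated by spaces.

θ = κ·ℓ = 0.2551 × 3.4153 = 0.87124 rad
ρ = (1 − cos θ)/κ = (1 − 0.64388)/0.2551 = 1.39602
z = sin θ / κ = 0.76513/0.2551 = 2.99933
x = ρ cos φ = 1.39602 × cos(208.32°) = -1.22893
y = ρ sin φ = 1.39602 × sin(208.32°) = -0.66226

-1.229 -0.662 2.999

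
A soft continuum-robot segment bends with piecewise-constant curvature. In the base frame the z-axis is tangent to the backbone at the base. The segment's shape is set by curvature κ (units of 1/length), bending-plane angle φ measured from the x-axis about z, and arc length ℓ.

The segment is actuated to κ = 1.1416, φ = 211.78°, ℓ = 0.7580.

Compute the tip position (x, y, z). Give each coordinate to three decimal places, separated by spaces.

θ = κ·ℓ = 1.1416 × 0.7580 = 0.86533 rad
ρ = (1 − cos θ)/κ = (1 − 0.64839)/1.1416 = 0.30800
z = sin θ / κ = 0.76131/1.1416 = 0.66688
x = ρ cos φ = 0.30800 × cos(211.78°) = -0.26182
y = ρ sin φ = 0.30800 × sin(211.78°) = -0.16221

-0.262 -0.162 0.667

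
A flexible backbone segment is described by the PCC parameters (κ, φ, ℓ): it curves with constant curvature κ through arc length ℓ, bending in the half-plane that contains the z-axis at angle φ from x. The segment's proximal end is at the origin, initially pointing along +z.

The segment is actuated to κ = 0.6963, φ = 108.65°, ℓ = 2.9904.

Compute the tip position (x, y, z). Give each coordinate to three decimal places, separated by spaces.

θ = κ·ℓ = 0.6963 × 2.9904 = 2.08222 rad
ρ = (1 − cos θ)/κ = (1 − -0.48942)/0.6963 = 2.13904
z = sin θ / κ = 0.87205/0.6963 = 1.25241
x = ρ cos φ = 2.13904 × cos(108.65°) = -0.68404
y = ρ sin φ = 2.13904 × sin(108.65°) = 2.02672

-0.684 2.027 1.252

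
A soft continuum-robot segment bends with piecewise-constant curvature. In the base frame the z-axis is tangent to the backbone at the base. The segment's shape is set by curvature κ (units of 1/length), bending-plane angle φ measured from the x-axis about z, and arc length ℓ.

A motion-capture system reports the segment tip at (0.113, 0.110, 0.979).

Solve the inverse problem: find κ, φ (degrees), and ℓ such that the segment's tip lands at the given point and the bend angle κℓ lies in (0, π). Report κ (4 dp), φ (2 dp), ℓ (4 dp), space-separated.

0.3208 44.23 0.9958

ρ = √(x²+y²) = √(0.113² + 0.110²) = 0.15770
φ = atan2(y, x) mod 360° = atan2(0.110, 0.113) = 44.2293°
|p|² = ρ² + z² = 0.15770² + 0.979² = 0.98331
κ = 2ρ / |p|² = 2×0.15770 / 0.98331 = 0.32075
θ = 2·atan2(ρ, z) = 2·atan2(0.15770, 0.979) = 0.31942 rad
ℓ = θ/κ = 0.31942/0.32075 = 0.99585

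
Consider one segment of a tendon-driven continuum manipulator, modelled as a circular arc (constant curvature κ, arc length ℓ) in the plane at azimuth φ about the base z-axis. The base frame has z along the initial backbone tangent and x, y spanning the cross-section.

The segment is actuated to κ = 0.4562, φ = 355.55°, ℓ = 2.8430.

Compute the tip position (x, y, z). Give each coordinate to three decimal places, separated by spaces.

1.594 -0.124 2.110

θ = κ·ℓ = 0.4562 × 2.8430 = 1.29698 rad
ρ = (1 − cos θ)/κ = (1 − 0.27041)/0.4562 = 1.59927
z = sin θ / κ = 0.96275/0.4562 = 2.11036
x = ρ cos φ = 1.59927 × cos(355.55°) = 1.59445
y = ρ sin φ = 1.59927 × sin(355.55°) = -0.12409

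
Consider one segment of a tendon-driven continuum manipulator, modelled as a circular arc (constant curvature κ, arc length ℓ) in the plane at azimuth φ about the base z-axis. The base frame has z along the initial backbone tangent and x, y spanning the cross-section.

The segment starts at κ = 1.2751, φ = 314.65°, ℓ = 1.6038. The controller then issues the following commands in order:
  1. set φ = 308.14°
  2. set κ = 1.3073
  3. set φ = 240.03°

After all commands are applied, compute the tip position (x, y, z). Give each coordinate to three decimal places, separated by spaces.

initial: κ=1.2751, φ=314.65°, ℓ=1.6038
cmd 1: set φ=308.14° → (κ,φ,ℓ)=(1.2751,308.14°,1.6038) → tip=(0.7055,-0.8985,0.6977)
cmd 2: set κ=1.3073 → (κ,φ,ℓ)=(1.3073,308.14°,1.6038) → tip=(0.7095,-0.9036,0.6616)
cmd 3: set φ=240.03° → (κ,φ,ℓ)=(1.3073,240.03°,1.6038) → tip=(-0.5739,-0.9953,0.6616)

-0.574 -0.995 0.662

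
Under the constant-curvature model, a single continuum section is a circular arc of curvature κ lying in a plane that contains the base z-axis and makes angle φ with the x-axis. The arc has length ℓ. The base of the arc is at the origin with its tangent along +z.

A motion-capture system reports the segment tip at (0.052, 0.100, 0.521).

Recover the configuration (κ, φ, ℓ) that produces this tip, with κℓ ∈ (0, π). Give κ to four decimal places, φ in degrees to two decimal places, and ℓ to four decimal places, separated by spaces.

ρ = √(x²+y²) = √(0.052² + 0.100²) = 0.11271
φ = atan2(y, x) mod 360° = atan2(0.100, 0.052) = 62.5256°
|p|² = ρ² + z² = 0.11271² + 0.521² = 0.28415
κ = 2ρ / |p|² = 2×0.11271 / 0.28415 = 0.79334
θ = 2·atan2(ρ, z) = 2·atan2(0.11271, 0.521) = 0.42611 rad
ℓ = θ/κ = 0.42611/0.79334 = 0.53711

0.7933 62.53 0.5371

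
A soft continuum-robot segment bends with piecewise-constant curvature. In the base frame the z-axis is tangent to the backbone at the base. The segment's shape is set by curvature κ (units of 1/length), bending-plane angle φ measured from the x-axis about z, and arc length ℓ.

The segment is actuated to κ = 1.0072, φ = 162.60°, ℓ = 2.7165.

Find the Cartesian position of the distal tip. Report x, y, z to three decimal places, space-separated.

θ = κ·ℓ = 1.0072 × 2.7165 = 2.73606 rad
ρ = (1 − cos θ)/κ = (1 − -0.91889)/1.0072 = 1.90517
z = sin θ / κ = 0.39451/1.0072 = 0.39169
x = ρ cos φ = 1.90517 × cos(162.60°) = -1.81799
y = ρ sin φ = 1.90517 × sin(162.60°) = 0.56972

-1.818 0.570 0.392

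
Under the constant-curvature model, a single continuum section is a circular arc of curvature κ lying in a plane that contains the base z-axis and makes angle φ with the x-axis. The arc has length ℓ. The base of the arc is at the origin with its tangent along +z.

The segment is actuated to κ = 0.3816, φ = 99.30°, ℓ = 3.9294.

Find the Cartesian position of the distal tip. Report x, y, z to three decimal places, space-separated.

-0.393 2.402 2.614

θ = κ·ℓ = 0.3816 × 3.9294 = 1.49946 rad
ρ = (1 − cos θ)/κ = (1 − 0.07128)/0.3816 = 2.43376
z = sin θ / κ = 0.99746/0.3816 = 2.61388
x = ρ cos φ = 2.43376 × cos(99.30°) = -0.39331
y = ρ sin φ = 2.43376 × sin(99.30°) = 2.40177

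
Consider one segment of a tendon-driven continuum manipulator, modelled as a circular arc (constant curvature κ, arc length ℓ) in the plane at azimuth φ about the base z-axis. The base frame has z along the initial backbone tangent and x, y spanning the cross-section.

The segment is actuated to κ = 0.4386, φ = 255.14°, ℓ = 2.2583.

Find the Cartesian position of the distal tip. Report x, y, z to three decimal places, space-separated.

-0.264 -0.995 1.907

θ = κ·ℓ = 0.4386 × 2.2583 = 0.99049 rad
ρ = (1 − cos θ)/κ = (1 − 0.54828)/0.4386 = 1.02991
z = sin θ / κ = 0.83629/0.4386 = 1.90674
x = ρ cos φ = 1.02991 × cos(255.14°) = -0.26413
y = ρ sin φ = 1.02991 × sin(255.14°) = -0.99547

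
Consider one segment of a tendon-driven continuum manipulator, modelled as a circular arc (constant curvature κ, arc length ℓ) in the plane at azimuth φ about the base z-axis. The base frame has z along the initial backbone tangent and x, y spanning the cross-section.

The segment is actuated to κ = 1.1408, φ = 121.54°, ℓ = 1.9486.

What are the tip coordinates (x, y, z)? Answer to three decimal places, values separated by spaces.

θ = κ·ℓ = 1.1408 × 1.9486 = 2.22296 rad
ρ = (1 − cos θ)/κ = (1 − -0.60691)/1.1408 = 1.40858
z = sin θ / κ = 0.79477/1.1408 = 0.69668
x = ρ cos φ = 1.40858 × cos(121.54°) = -0.73682
y = ρ sin φ = 1.40858 × sin(121.54°) = 1.20050

-0.737 1.200 0.697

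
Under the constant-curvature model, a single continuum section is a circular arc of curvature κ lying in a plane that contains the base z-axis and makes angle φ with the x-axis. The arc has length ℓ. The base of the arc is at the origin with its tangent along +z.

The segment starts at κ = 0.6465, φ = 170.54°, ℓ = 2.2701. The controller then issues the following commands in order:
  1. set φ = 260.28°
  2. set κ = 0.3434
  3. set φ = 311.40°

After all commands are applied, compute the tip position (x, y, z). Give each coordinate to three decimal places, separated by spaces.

initial: κ=0.6465, φ=170.54°, ℓ=2.2701
cmd 1: set φ=260.28° → (κ,φ,ℓ)=(0.6465,260.28°,2.2701) → tip=(-0.2343,-1.3676,1.5386)
cmd 2: set κ=0.3434 → (κ,φ,ℓ)=(0.3434,260.28°,2.2701) → tip=(-0.1420,-0.8288,2.0471)
cmd 3: set φ=311.40° → (κ,φ,ℓ)=(0.3434,311.40°,2.2701) → tip=(0.5561,-0.6308,2.0471)

0.556 -0.631 2.047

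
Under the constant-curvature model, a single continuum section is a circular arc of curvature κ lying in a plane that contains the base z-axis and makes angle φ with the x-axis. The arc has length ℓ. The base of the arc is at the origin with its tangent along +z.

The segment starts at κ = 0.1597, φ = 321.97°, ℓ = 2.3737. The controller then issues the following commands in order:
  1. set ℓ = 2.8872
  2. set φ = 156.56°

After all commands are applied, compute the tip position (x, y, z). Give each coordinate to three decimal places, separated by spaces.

-0.600 0.260 2.786

initial: κ=0.1597, φ=321.97°, ℓ=2.3737
cmd 1: set ℓ=2.8872 → (κ,φ,ℓ)=(0.1597,321.97°,2.8872) → tip=(0.5151,-0.4029,2.7860)
cmd 2: set φ=156.56° → (κ,φ,ℓ)=(0.1597,156.56°,2.8872) → tip=(-0.6000,0.2601,2.7860)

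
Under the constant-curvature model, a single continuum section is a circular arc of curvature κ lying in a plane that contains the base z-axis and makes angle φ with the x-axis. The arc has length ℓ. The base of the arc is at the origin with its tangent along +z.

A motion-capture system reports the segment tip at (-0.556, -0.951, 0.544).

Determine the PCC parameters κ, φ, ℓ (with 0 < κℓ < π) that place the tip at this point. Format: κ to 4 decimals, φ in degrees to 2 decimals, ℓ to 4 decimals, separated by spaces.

ρ = √(x²+y²) = √(-0.556² + -0.951²) = 1.10161
φ = atan2(y, x) mod 360° = atan2(-0.951, -0.556) = 239.6874°
|p|² = ρ² + z² = 1.10161² + 0.544² = 1.50947
κ = 2ρ / |p|² = 2×1.10161 / 1.50947 = 1.45959
θ = 2·atan2(ρ, z) = 2·atan2(1.10161, 0.544) = 2.22420 rad
ℓ = θ/κ = 2.22420/1.45959 = 1.52385

1.4596 239.69 1.5239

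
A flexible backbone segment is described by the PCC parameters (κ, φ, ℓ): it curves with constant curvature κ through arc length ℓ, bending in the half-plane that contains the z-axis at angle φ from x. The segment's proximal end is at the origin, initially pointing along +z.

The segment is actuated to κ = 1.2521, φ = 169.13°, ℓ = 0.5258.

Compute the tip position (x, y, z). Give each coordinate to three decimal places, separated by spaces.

θ = κ·ℓ = 1.2521 × 0.5258 = 0.65835 rad
ρ = (1 − cos θ)/κ = (1 − 0.79100)/1.2521 = 0.16692
z = sin θ / κ = 0.61182/1.2521 = 0.48863
x = ρ cos φ = 0.16692 × cos(169.13°) = -0.16392
y = ρ sin φ = 0.16692 × sin(169.13°) = 0.03148

-0.164 0.031 0.489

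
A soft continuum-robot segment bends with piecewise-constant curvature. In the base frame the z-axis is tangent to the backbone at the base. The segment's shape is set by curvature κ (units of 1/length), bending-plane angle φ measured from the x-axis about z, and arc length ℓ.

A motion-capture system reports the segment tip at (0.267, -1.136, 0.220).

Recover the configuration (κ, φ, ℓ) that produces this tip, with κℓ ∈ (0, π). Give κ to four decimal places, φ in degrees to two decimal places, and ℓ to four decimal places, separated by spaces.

1.6550 283.23 1.6730

ρ = √(x²+y²) = √(0.267² + -1.136²) = 1.16696
φ = atan2(y, x) mod 360° = atan2(-1.136, 0.267) = 283.2265°
|p|² = ρ² + z² = 1.16696² + 0.220² = 1.41018
κ = 2ρ / |p|² = 2×1.16696 / 1.41018 = 1.65504
θ = 2·atan2(ρ, z) = 2·atan2(1.16696, 0.220) = 2.76892 rad
ℓ = θ/κ = 2.76892/1.65504 = 1.67302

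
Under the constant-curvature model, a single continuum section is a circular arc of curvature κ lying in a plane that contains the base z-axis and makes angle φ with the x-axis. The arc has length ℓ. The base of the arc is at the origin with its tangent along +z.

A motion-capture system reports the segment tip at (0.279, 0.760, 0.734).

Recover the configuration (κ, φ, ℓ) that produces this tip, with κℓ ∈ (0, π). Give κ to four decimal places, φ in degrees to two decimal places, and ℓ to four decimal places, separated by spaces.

ρ = √(x²+y²) = √(0.279² + 0.760²) = 0.80959
φ = atan2(y, x) mod 360° = atan2(0.760, 0.279) = 69.8415°
|p|² = ρ² + z² = 0.80959² + 0.734² = 1.19420
κ = 2ρ / |p|² = 2×0.80959 / 1.19420 = 1.35588
θ = 2·atan2(ρ, z) = 2·atan2(0.80959, 0.734) = 1.66866 rad
ℓ = θ/κ = 1.66866/1.35588 = 1.23069

1.3559 69.84 1.2307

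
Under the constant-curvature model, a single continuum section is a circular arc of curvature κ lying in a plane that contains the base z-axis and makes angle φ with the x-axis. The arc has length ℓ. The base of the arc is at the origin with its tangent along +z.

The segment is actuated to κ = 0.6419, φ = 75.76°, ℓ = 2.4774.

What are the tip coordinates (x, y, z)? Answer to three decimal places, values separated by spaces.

θ = κ·ℓ = 0.6419 × 2.4774 = 1.59024 rad
ρ = (1 − cos θ)/κ = (1 − -0.01945)/0.6419 = 1.58817
z = sin θ / κ = 0.99981/0.6419 = 1.55758
x = ρ cos φ = 1.58817 × cos(75.76°) = 0.39066
y = ρ sin φ = 1.58817 × sin(75.76°) = 1.53937

0.391 1.539 1.558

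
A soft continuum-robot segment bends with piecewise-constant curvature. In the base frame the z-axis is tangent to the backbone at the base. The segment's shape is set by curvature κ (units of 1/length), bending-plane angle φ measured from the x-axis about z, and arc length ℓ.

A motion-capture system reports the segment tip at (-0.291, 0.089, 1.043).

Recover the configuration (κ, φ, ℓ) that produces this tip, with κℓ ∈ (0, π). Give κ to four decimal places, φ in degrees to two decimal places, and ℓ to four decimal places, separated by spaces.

ρ = √(x²+y²) = √(-0.291² + 0.089²) = 0.30431
φ = atan2(y, x) mod 360° = atan2(0.089, -0.291) = 162.9942°
|p|² = ρ² + z² = 0.30431² + 1.043² = 1.18045
κ = 2ρ / |p|² = 2×0.30431 / 1.18045 = 0.51558
θ = 2·atan2(ρ, z) = 2·atan2(0.30431, 1.043) = 0.56776 rad
ℓ = θ/κ = 0.56776/0.51558 = 1.10122

0.5156 162.99 1.1012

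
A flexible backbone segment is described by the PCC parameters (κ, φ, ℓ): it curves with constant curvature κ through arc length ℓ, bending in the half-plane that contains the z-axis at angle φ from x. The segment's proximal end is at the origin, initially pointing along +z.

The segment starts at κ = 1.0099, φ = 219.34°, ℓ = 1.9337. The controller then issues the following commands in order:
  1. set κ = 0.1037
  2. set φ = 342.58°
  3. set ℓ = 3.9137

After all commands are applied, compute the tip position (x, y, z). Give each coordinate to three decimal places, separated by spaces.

0.747 -0.235 3.807

initial: κ=1.0099, φ=219.34°, ℓ=1.9337
cmd 1: set κ=0.1037 → (κ,φ,ℓ)=(0.1037,219.34°,1.9337) → tip=(-0.1494,-0.1225,1.9208)
cmd 2: set φ=342.58° → (κ,φ,ℓ)=(0.1037,342.58°,1.9337) → tip=(0.1844,-0.0578,1.9208)
cmd 3: set ℓ=3.9137 → (κ,φ,ℓ)=(0.1037,342.58°,3.9137) → tip=(0.7474,-0.2345,3.8071)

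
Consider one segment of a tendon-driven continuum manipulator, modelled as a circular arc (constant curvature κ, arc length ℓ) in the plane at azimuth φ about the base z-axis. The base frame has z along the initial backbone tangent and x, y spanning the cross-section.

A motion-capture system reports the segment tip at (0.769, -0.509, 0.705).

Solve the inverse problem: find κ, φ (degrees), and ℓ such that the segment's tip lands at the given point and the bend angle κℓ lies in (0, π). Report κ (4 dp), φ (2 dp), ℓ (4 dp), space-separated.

ρ = √(x²+y²) = √(0.769² + -0.509²) = 0.92219
φ = atan2(y, x) mod 360° = atan2(-0.509, 0.769) = 326.4995°
|p|² = ρ² + z² = 0.92219² + 0.705² = 1.34747
κ = 2ρ / |p|² = 2×0.92219 / 1.34747 = 1.36878
θ = 2·atan2(ρ, z) = 2·atan2(0.92219, 0.705) = 1.83618 rad
ℓ = θ/κ = 1.83618/1.36878 = 1.34147

1.3688 326.50 1.3415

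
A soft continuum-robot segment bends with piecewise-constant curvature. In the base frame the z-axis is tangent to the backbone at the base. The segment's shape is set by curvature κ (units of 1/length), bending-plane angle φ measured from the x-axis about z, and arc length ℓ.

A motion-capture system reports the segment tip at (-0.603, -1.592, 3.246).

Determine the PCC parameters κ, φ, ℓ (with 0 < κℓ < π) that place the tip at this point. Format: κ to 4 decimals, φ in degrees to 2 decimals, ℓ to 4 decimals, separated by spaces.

0.2534 249.25 3.8118

ρ = √(x²+y²) = √(-0.603² + -1.592²) = 1.70237
φ = atan2(y, x) mod 360° = atan2(-1.592, -0.603) = 249.2549°
|p|² = ρ² + z² = 1.70237² + 3.246² = 13.43459
κ = 2ρ / |p|² = 2×1.70237 / 13.43459 = 0.25343
θ = 2·atan2(ρ, z) = 2·atan2(1.70237, 3.246) = 0.96604 rad
ℓ = θ/κ = 0.96604/0.25343 = 3.81182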